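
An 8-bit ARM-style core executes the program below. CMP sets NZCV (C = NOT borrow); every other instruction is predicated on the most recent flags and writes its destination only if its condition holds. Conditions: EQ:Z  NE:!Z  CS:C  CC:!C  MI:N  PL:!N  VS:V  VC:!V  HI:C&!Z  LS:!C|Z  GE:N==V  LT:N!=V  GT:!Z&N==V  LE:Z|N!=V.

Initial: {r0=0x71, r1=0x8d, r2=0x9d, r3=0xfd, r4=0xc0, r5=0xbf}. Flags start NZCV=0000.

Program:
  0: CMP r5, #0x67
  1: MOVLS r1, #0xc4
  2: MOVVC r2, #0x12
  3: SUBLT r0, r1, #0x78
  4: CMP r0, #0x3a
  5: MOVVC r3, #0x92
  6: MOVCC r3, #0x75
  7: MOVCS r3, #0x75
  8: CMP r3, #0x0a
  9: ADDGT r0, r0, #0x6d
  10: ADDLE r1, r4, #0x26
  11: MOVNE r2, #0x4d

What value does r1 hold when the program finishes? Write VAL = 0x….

0: ✓ CMP  NZCV=0011
1: · MOVLS
2: · MOVVC
3: ✓ SUBLT  r0←0x15
4: ✓ CMP  NZCV=1000
5: ✓ MOVVC  r3←0x92
6: ✓ MOVCC  r3←0x75
7: · MOVCS
8: ✓ CMP  NZCV=0010
9: ✓ ADDGT  r0←0x82
10: · ADDLE
11: ✓ MOVNE  r2←0x4d

VAL = 0x8d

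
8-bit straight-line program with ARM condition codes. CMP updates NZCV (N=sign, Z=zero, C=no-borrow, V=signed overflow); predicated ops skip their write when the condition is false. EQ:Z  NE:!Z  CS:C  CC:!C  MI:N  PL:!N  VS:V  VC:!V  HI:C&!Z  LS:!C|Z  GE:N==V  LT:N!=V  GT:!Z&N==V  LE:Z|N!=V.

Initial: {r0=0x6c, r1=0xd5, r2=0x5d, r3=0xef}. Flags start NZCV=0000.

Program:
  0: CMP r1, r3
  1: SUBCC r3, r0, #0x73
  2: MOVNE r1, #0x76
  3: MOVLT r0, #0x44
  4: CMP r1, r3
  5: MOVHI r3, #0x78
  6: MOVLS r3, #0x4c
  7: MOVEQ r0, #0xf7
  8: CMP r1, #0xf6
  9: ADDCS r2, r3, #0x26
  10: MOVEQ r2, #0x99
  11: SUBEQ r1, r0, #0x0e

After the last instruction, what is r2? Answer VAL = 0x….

0: ✓ CMP  NZCV=1000
1: ✓ SUBCC  r3←0xf9
2: ✓ MOVNE  r1←0x76
3: ✓ MOVLT  r0←0x44
4: ✓ CMP  NZCV=0000
5: · MOVHI
6: ✓ MOVLS  r3←0x4c
7: · MOVEQ
8: ✓ CMP  NZCV=1001
9: · ADDCS
10: · MOVEQ
11: · SUBEQ

VAL = 0x5d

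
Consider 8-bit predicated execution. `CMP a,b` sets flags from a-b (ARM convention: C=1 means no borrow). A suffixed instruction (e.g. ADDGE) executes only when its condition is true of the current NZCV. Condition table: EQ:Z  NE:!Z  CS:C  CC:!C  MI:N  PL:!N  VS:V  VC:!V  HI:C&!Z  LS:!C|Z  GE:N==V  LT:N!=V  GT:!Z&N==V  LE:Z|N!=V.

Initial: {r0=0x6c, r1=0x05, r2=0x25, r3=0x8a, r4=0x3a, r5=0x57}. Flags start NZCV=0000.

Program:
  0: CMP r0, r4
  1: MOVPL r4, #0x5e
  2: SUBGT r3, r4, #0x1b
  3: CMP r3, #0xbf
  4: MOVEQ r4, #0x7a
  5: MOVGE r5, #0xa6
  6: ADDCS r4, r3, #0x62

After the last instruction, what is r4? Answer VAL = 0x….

VAL = 0x5e

[0] flags=0010 → (cmp)
[1] flags=0010 PL?T → r4=0x5e
[2] flags=0010 GT?T → r3=0x43
[3] flags=1001 → (cmp)
[4] flags=1001 EQ?F → skip
[5] flags=1001 GE?T → r5=0xa6
[6] flags=1001 CS?F → skip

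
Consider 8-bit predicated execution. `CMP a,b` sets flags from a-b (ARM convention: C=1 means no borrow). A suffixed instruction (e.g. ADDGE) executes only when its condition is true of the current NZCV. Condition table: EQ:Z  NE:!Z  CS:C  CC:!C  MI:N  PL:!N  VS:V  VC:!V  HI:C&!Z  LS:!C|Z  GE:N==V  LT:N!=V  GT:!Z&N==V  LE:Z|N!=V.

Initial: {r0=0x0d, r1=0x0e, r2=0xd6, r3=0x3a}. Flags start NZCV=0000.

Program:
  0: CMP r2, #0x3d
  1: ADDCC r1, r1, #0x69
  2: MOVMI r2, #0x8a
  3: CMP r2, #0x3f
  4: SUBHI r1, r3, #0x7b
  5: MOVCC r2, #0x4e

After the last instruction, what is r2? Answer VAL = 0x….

VAL = 0x8a

0: ✓ CMP  NZCV=1010
1: · ADDCC
2: ✓ MOVMI  r2←0x8a
3: ✓ CMP  NZCV=0011
4: ✓ SUBHI  r1←0xbf
5: · MOVCC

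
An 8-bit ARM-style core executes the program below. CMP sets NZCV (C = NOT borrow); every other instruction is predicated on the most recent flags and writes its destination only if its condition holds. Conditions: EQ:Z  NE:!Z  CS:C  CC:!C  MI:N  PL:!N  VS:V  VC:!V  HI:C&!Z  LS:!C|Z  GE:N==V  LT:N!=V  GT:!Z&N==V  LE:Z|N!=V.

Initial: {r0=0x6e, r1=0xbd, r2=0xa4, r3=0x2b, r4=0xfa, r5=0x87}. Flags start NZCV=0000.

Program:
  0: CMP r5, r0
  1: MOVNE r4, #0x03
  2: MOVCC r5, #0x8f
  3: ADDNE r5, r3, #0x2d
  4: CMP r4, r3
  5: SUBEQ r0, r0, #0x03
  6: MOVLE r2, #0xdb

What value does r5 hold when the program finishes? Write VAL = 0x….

[0] flags=0011 → (cmp)
[1] flags=0011 NE?T → r4=0x03
[2] flags=0011 CC?F → skip
[3] flags=0011 NE?T → r5=0x58
[4] flags=1000 → (cmp)
[5] flags=1000 EQ?F → skip
[6] flags=1000 LE?T → r2=0xdb

VAL = 0x58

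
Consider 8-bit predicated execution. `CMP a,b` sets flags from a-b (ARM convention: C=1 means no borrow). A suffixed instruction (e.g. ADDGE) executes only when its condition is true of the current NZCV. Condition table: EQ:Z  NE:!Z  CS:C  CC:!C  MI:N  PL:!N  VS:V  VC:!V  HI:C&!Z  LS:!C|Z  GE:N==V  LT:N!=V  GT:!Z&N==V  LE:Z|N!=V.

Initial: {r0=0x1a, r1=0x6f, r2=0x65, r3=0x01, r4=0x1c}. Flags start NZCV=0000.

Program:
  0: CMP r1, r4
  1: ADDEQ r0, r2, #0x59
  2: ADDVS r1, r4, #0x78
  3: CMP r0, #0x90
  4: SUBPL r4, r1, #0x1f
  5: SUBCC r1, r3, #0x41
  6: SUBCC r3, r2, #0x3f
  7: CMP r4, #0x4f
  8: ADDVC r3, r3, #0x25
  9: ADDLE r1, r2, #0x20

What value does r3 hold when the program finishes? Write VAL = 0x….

[0] flags=0010 → (cmp)
[1] flags=0010 EQ?F → skip
[2] flags=0010 VS?F → skip
[3] flags=1001 → (cmp)
[4] flags=1001 PL?F → skip
[5] flags=1001 CC?T → r1=0xc0
[6] flags=1001 CC?T → r3=0x26
[7] flags=1000 → (cmp)
[8] flags=1000 VC?T → r3=0x4b
[9] flags=1000 LE?T → r1=0x85

VAL = 0x4b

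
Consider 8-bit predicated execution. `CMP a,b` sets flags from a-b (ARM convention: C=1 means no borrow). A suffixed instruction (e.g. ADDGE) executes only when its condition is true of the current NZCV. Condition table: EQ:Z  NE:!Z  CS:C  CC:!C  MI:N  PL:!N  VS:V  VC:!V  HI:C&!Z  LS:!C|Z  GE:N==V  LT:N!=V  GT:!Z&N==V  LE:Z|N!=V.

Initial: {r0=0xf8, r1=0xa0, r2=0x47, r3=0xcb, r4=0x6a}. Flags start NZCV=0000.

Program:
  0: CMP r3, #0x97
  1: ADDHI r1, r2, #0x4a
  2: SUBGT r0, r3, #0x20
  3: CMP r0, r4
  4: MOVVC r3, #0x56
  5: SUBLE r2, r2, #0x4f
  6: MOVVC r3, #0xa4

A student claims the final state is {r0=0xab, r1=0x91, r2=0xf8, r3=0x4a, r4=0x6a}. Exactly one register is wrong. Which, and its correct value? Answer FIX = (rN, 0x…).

FIX = (r3, 0xcb)

[0] flags=0010 → (cmp)
[1] flags=0010 HI?T → r1=0x91
[2] flags=0010 GT?T → r0=0xab
[3] flags=0011 → (cmp)
[4] flags=0011 VC?F → skip
[5] flags=0011 LE?T → r2=0xf8
[6] flags=0011 VC?F → skip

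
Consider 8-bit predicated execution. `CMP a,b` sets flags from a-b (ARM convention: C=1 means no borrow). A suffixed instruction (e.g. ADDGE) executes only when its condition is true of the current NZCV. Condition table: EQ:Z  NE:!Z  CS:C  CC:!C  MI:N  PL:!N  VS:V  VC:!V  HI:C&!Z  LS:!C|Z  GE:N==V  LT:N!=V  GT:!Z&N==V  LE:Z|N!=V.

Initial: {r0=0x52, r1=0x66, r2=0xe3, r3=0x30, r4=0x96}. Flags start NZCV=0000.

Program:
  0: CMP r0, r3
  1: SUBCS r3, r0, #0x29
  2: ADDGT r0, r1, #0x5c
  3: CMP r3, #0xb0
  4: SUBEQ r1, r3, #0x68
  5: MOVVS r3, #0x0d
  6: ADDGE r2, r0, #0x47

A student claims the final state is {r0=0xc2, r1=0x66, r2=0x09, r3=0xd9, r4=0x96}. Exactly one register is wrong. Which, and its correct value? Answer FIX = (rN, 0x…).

[0] flags=0010 → (cmp)
[1] flags=0010 CS?T → r3=0x29
[2] flags=0010 GT?T → r0=0xc2
[3] flags=0000 → (cmp)
[4] flags=0000 EQ?F → skip
[5] flags=0000 VS?F → skip
[6] flags=0000 GE?T → r2=0x09

FIX = (r3, 0x29)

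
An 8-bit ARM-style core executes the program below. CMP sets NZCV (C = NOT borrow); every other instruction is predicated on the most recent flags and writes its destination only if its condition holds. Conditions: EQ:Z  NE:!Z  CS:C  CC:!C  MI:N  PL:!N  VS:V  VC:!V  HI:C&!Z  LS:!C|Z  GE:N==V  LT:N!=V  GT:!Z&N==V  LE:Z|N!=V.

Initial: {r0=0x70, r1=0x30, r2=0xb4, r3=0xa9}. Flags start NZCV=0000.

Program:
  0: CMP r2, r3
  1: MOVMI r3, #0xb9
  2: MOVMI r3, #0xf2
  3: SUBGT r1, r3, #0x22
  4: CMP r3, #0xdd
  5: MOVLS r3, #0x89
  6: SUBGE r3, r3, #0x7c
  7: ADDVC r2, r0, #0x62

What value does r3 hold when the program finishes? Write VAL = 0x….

VAL = 0x89

[0] flags=0010 → (cmp)
[1] flags=0010 MI?F → skip
[2] flags=0010 MI?F → skip
[3] flags=0010 GT?T → r1=0x87
[4] flags=1000 → (cmp)
[5] flags=1000 LS?T → r3=0x89
[6] flags=1000 GE?F → skip
[7] flags=1000 VC?T → r2=0xd2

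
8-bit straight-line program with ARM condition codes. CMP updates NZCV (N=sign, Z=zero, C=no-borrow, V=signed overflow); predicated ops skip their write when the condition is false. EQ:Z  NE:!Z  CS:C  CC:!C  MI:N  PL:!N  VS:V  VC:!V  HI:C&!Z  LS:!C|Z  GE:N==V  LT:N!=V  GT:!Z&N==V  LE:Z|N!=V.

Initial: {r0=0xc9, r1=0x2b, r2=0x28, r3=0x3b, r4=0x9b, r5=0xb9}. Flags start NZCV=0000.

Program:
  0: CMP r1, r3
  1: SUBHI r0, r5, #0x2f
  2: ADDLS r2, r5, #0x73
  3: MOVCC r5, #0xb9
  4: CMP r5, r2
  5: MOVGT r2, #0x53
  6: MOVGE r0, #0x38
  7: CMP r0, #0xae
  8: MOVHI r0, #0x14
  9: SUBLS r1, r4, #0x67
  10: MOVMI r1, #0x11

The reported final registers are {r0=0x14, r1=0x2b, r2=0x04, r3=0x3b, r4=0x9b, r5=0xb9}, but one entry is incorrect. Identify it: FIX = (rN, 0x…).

FIX = (r2, 0x2c)

[0] flags=1000 → (cmp)
[1] flags=1000 HI?F → skip
[2] flags=1000 LS?T → r2=0x2c
[3] flags=1000 CC?T → r5=0xb9
[4] flags=1010 → (cmp)
[5] flags=1010 GT?F → skip
[6] flags=1010 GE?F → skip
[7] flags=0010 → (cmp)
[8] flags=0010 HI?T → r0=0x14
[9] flags=0010 LS?F → skip
[10] flags=0010 MI?F → skip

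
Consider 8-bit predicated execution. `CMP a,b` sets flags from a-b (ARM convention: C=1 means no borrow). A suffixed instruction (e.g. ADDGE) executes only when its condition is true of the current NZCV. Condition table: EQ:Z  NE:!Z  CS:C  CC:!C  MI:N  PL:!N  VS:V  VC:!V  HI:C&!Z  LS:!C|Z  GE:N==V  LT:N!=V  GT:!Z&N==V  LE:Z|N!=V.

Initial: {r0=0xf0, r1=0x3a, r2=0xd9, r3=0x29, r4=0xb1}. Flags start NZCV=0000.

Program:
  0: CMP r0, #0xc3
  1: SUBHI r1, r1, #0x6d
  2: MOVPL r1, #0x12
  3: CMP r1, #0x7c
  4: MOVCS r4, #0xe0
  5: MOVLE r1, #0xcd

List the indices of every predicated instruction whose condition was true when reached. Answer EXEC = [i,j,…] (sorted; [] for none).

[0] flags=0010 → (cmp)
[1] flags=0010 HI?T → r1=0xcd
[2] flags=0010 PL?T → r1=0x12
[3] flags=1000 → (cmp)
[4] flags=1000 CS?F → skip
[5] flags=1000 LE?T → r1=0xcd

EXEC = [1,2,5]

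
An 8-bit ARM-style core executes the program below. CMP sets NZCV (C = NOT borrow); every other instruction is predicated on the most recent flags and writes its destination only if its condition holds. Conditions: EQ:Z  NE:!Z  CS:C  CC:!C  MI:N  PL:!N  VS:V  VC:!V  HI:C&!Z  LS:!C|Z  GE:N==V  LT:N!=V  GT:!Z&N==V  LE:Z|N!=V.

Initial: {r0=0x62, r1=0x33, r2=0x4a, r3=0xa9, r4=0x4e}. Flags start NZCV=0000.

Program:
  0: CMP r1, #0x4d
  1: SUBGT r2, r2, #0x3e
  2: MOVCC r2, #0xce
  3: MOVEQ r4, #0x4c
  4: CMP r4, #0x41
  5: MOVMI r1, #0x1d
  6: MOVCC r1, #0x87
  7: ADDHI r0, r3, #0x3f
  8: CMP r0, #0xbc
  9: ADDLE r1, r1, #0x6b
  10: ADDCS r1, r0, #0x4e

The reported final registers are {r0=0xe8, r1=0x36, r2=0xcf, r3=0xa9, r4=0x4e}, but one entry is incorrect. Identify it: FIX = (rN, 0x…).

FIX = (r2, 0xce)

0: ✓ CMP  NZCV=1000
1: · SUBGT
2: ✓ MOVCC  r2←0xce
3: · MOVEQ
4: ✓ CMP  NZCV=0010
5: · MOVMI
6: · MOVCC
7: ✓ ADDHI  r0←0xe8
8: ✓ CMP  NZCV=0010
9: · ADDLE
10: ✓ ADDCS  r1←0x36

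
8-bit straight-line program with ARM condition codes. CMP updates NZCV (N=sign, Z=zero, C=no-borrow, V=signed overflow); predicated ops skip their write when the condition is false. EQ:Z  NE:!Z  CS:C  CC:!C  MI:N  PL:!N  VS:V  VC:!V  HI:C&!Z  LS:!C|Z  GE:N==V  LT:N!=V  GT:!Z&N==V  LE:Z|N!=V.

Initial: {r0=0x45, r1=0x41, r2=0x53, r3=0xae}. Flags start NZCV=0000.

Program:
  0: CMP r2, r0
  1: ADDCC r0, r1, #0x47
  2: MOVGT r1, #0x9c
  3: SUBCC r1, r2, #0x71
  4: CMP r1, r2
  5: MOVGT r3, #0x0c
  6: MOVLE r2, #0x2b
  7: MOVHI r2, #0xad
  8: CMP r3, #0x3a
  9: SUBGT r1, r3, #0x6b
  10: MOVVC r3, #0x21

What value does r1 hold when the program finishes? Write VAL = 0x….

VAL = 0x9c

0: ✓ CMP  NZCV=0010
1: · ADDCC
2: ✓ MOVGT  r1←0x9c
3: · SUBCC
4: ✓ CMP  NZCV=0011
5: · MOVGT
6: ✓ MOVLE  r2←0x2b
7: ✓ MOVHI  r2←0xad
8: ✓ CMP  NZCV=0011
9: · SUBGT
10: · MOVVC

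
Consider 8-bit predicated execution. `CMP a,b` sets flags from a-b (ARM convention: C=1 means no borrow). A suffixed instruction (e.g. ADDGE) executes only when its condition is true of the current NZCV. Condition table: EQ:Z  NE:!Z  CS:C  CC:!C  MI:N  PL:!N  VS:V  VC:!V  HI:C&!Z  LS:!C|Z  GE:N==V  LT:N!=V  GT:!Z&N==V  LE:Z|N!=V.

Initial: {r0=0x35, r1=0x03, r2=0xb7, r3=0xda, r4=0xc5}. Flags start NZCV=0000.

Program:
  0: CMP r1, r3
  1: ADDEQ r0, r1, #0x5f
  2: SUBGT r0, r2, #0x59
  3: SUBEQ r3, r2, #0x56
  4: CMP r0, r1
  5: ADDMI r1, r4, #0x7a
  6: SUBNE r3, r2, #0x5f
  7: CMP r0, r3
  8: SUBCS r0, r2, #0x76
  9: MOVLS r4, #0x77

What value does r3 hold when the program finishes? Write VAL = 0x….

0: ✓ CMP  NZCV=0000
1: · ADDEQ
2: ✓ SUBGT  r0←0x5e
3: · SUBEQ
4: ✓ CMP  NZCV=0010
5: · ADDMI
6: ✓ SUBNE  r3←0x58
7: ✓ CMP  NZCV=0010
8: ✓ SUBCS  r0←0x41
9: · MOVLS

VAL = 0x58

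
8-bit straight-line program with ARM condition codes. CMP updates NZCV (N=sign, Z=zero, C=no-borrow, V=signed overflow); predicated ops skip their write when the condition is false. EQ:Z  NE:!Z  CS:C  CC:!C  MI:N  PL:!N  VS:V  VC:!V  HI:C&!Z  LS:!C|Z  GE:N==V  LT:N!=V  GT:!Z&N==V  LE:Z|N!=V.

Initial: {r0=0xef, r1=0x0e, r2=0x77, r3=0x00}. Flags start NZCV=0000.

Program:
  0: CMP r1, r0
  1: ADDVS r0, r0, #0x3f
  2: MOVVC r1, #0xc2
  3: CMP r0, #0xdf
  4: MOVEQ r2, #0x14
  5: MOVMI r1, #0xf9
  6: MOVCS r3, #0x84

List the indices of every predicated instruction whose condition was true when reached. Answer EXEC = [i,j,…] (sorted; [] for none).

[0] flags=0000 → (cmp)
[1] flags=0000 VS?F → skip
[2] flags=0000 VC?T → r1=0xc2
[3] flags=0010 → (cmp)
[4] flags=0010 EQ?F → skip
[5] flags=0010 MI?F → skip
[6] flags=0010 CS?T → r3=0x84

EXEC = [2,6]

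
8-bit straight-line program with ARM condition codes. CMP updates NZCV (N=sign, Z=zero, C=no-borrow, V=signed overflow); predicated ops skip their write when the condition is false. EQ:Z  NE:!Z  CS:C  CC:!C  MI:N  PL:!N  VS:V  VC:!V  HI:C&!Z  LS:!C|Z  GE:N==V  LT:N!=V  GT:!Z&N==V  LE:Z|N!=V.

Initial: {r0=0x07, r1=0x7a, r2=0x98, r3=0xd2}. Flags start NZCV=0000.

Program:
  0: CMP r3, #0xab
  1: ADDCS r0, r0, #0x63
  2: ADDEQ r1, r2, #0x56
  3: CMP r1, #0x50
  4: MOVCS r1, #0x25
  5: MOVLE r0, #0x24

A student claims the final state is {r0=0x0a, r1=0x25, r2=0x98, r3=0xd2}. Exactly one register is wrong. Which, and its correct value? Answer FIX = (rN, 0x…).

0: ✓ CMP  NZCV=0010
1: ✓ ADDCS  r0←0x6a
2: · ADDEQ
3: ✓ CMP  NZCV=0010
4: ✓ MOVCS  r1←0x25
5: · MOVLE

FIX = (r0, 0x6a)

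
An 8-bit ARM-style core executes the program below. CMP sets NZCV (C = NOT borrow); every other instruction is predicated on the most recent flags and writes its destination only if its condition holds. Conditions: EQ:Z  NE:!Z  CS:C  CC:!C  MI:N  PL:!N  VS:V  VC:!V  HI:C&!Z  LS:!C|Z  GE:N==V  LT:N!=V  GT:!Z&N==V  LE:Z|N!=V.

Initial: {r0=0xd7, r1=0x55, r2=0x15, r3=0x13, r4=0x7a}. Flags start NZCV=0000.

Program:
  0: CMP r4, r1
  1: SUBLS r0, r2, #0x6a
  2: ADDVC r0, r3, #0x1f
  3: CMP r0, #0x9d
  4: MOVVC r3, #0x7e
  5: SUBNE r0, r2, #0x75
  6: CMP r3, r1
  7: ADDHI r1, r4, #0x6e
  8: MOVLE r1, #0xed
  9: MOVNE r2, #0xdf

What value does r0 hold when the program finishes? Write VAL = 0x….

0: ✓ CMP  NZCV=0010
1: · SUBLS
2: ✓ ADDVC  r0←0x32
3: ✓ CMP  NZCV=1001
4: · MOVVC
5: ✓ SUBNE  r0←0xa0
6: ✓ CMP  NZCV=1000
7: · ADDHI
8: ✓ MOVLE  r1←0xed
9: ✓ MOVNE  r2←0xdf

VAL = 0xa0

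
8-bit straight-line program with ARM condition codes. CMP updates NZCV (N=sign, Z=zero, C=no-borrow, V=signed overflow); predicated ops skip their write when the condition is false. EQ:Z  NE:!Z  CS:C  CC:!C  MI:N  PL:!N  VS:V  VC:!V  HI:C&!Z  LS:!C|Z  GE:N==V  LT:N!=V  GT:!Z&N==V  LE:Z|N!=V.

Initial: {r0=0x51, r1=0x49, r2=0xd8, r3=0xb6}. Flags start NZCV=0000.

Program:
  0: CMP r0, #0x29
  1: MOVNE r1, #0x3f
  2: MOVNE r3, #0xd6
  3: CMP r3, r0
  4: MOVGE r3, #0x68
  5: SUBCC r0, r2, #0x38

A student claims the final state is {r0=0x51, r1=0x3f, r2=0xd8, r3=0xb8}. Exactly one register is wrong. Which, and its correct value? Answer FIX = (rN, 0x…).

FIX = (r3, 0xd6)

[0] flags=0010 → (cmp)
[1] flags=0010 NE?T → r1=0x3f
[2] flags=0010 NE?T → r3=0xd6
[3] flags=1010 → (cmp)
[4] flags=1010 GE?F → skip
[5] flags=1010 CC?F → skip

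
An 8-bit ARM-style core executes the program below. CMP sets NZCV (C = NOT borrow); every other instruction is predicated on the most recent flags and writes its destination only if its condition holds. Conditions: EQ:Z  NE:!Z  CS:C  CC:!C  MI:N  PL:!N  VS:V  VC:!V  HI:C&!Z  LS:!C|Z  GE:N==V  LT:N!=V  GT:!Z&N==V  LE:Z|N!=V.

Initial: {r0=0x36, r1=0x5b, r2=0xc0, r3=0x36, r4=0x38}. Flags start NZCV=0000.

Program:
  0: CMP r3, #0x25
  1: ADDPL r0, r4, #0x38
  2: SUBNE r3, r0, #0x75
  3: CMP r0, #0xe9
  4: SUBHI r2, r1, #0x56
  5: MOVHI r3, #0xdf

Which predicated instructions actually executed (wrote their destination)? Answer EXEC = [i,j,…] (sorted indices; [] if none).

[0] flags=0010 → (cmp)
[1] flags=0010 PL?T → r0=0x70
[2] flags=0010 NE?T → r3=0xfb
[3] flags=1001 → (cmp)
[4] flags=1001 HI?F → skip
[5] flags=1001 HI?F → skip

EXEC = [1,2]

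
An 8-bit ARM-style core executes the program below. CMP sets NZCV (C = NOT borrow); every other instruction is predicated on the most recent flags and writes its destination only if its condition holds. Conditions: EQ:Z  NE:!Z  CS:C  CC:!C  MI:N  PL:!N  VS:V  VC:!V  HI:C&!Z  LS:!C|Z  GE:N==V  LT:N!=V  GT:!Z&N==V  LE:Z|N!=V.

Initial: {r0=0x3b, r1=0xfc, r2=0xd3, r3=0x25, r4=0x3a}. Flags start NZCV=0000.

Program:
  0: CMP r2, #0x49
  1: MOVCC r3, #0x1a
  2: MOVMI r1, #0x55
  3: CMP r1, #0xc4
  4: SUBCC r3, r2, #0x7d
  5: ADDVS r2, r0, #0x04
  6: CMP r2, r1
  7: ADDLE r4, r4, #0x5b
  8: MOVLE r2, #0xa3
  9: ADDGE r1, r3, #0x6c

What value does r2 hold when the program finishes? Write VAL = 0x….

0: ✓ CMP  NZCV=1010
1: · MOVCC
2: ✓ MOVMI  r1←0x55
3: ✓ CMP  NZCV=1001
4: ✓ SUBCC  r3←0x56
5: ✓ ADDVS  r2←0x3f
6: ✓ CMP  NZCV=1000
7: ✓ ADDLE  r4←0x95
8: ✓ MOVLE  r2←0xa3
9: · ADDGE

VAL = 0xa3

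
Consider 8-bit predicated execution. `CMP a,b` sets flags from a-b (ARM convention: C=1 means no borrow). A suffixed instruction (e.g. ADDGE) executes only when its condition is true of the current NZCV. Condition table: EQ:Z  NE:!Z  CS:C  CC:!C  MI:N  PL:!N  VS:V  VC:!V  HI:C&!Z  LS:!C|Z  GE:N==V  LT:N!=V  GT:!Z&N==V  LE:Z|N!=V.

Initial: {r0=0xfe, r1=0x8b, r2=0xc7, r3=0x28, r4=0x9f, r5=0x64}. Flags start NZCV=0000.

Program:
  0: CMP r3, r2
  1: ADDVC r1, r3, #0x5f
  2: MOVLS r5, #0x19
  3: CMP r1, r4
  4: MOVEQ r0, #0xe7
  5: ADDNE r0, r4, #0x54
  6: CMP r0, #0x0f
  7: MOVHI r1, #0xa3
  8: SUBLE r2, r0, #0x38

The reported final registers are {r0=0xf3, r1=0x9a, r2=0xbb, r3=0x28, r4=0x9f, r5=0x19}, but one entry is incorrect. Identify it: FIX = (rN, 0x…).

FIX = (r1, 0xa3)

0: ✓ CMP  NZCV=0000
1: ✓ ADDVC  r1←0x87
2: ✓ MOVLS  r5←0x19
3: ✓ CMP  NZCV=1000
4: · MOVEQ
5: ✓ ADDNE  r0←0xf3
6: ✓ CMP  NZCV=1010
7: ✓ MOVHI  r1←0xa3
8: ✓ SUBLE  r2←0xbb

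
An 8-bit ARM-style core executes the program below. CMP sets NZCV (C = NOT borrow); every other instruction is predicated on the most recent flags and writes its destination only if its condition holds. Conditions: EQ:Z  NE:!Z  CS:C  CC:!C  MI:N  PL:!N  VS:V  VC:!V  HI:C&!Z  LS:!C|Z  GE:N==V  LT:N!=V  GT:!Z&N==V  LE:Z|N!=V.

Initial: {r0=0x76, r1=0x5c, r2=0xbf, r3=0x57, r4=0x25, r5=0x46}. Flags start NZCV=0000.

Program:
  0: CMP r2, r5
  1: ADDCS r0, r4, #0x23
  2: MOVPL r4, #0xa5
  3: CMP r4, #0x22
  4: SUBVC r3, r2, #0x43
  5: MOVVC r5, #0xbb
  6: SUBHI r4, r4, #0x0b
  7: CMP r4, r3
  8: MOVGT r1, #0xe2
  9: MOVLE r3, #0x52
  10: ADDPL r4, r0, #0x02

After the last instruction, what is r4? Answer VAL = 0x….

VAL = 0x4a

0: ✓ CMP  NZCV=0011
1: ✓ ADDCS  r0←0x48
2: ✓ MOVPL  r4←0xa5
3: ✓ CMP  NZCV=1010
4: ✓ SUBVC  r3←0x7c
5: ✓ MOVVC  r5←0xbb
6: ✓ SUBHI  r4←0x9a
7: ✓ CMP  NZCV=0011
8: · MOVGT
9: ✓ MOVLE  r3←0x52
10: ✓ ADDPL  r4←0x4a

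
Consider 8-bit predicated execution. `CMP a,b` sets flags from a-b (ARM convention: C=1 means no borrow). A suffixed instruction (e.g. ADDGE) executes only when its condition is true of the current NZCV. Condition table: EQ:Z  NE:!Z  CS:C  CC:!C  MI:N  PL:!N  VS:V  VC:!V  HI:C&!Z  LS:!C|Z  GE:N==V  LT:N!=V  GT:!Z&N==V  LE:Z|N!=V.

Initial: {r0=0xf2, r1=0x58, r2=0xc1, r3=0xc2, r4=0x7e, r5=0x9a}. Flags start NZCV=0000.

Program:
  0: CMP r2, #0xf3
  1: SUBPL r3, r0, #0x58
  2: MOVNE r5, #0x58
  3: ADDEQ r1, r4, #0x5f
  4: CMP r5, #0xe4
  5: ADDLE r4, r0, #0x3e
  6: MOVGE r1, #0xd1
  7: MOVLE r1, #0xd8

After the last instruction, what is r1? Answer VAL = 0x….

VAL = 0xd1

0: ✓ CMP  NZCV=1000
1: · SUBPL
2: ✓ MOVNE  r5←0x58
3: · ADDEQ
4: ✓ CMP  NZCV=0000
5: · ADDLE
6: ✓ MOVGE  r1←0xd1
7: · MOVLE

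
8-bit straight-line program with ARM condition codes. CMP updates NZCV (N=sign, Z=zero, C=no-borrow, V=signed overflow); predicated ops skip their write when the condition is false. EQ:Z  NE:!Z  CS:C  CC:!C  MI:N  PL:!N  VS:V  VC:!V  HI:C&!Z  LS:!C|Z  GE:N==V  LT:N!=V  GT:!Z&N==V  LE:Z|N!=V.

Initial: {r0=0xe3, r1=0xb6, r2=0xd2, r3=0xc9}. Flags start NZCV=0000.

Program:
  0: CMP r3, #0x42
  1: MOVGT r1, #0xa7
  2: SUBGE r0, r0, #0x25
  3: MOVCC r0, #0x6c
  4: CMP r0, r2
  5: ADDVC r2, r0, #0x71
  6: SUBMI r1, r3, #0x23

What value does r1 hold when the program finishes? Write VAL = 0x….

0: ✓ CMP  NZCV=1010
1: · MOVGT
2: · SUBGE
3: · MOVCC
4: ✓ CMP  NZCV=0010
5: ✓ ADDVC  r2←0x54
6: · SUBMI

VAL = 0xb6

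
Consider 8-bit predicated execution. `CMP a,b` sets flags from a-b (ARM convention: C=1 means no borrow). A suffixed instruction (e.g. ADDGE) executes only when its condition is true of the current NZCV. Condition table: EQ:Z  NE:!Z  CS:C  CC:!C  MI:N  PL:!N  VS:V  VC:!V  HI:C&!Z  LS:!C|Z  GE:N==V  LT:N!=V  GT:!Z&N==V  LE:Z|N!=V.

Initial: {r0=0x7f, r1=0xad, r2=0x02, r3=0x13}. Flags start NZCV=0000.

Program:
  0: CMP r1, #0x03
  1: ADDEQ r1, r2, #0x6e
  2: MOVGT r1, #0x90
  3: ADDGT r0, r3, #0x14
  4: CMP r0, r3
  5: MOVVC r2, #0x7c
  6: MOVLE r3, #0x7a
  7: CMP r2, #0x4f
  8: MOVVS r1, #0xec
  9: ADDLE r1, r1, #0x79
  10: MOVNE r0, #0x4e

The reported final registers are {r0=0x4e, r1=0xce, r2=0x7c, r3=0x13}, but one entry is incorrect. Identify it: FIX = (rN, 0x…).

FIX = (r1, 0xad)

[0] flags=1010 → (cmp)
[1] flags=1010 EQ?F → skip
[2] flags=1010 GT?F → skip
[3] flags=1010 GT?F → skip
[4] flags=0010 → (cmp)
[5] flags=0010 VC?T → r2=0x7c
[6] flags=0010 LE?F → skip
[7] flags=0010 → (cmp)
[8] flags=0010 VS?F → skip
[9] flags=0010 LE?F → skip
[10] flags=0010 NE?T → r0=0x4e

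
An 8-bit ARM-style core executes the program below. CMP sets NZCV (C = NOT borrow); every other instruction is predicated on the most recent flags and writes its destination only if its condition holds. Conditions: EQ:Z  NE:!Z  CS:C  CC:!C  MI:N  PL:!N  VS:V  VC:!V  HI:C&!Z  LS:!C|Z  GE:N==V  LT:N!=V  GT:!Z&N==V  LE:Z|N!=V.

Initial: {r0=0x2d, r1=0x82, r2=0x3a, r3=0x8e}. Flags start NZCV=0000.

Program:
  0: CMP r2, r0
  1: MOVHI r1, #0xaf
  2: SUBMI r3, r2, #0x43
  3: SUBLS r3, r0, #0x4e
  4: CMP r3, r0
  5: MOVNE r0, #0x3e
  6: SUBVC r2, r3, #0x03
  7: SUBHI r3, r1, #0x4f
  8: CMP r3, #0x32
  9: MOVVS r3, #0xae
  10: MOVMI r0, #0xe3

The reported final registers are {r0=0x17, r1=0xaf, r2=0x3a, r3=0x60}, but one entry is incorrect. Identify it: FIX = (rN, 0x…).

[0] flags=0010 → (cmp)
[1] flags=0010 HI?T → r1=0xaf
[2] flags=0010 MI?F → skip
[3] flags=0010 LS?F → skip
[4] flags=0011 → (cmp)
[5] flags=0011 NE?T → r0=0x3e
[6] flags=0011 VC?F → skip
[7] flags=0011 HI?T → r3=0x60
[8] flags=0010 → (cmp)
[9] flags=0010 VS?F → skip
[10] flags=0010 MI?F → skip

FIX = (r0, 0x3e)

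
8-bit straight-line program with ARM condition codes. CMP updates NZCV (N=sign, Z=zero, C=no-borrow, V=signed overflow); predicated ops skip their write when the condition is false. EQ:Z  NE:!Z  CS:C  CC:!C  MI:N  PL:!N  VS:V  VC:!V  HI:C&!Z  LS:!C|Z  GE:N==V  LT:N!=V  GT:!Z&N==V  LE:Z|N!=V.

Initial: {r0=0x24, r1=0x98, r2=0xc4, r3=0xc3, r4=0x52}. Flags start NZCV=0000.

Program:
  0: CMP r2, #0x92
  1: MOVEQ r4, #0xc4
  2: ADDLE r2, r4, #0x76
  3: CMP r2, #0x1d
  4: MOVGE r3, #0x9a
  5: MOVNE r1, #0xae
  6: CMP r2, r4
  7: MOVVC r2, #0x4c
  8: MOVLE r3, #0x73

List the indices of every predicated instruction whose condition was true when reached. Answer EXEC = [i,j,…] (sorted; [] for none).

EXEC = [5,8]

[0] flags=0010 → (cmp)
[1] flags=0010 EQ?F → skip
[2] flags=0010 LE?F → skip
[3] flags=1010 → (cmp)
[4] flags=1010 GE?F → skip
[5] flags=1010 NE?T → r1=0xae
[6] flags=0011 → (cmp)
[7] flags=0011 VC?F → skip
[8] flags=0011 LE?T → r3=0x73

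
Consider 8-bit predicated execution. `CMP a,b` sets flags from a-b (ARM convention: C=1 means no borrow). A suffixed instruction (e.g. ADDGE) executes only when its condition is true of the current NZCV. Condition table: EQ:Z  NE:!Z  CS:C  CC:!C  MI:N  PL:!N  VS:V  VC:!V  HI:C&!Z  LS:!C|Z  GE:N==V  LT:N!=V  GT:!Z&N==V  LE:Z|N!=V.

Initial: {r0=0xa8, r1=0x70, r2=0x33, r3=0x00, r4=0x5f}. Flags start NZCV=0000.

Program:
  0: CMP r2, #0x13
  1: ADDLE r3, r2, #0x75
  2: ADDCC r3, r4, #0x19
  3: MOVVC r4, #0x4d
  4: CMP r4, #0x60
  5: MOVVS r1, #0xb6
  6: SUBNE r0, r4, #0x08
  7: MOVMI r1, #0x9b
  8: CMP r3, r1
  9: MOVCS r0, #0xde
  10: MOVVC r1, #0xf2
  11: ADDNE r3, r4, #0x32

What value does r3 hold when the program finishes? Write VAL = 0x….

0: ✓ CMP  NZCV=0010
1: · ADDLE
2: · ADDCC
3: ✓ MOVVC  r4←0x4d
4: ✓ CMP  NZCV=1000
5: · MOVVS
6: ✓ SUBNE  r0←0x45
7: ✓ MOVMI  r1←0x9b
8: ✓ CMP  NZCV=0000
9: · MOVCS
10: ✓ MOVVC  r1←0xf2
11: ✓ ADDNE  r3←0x7f

VAL = 0x7f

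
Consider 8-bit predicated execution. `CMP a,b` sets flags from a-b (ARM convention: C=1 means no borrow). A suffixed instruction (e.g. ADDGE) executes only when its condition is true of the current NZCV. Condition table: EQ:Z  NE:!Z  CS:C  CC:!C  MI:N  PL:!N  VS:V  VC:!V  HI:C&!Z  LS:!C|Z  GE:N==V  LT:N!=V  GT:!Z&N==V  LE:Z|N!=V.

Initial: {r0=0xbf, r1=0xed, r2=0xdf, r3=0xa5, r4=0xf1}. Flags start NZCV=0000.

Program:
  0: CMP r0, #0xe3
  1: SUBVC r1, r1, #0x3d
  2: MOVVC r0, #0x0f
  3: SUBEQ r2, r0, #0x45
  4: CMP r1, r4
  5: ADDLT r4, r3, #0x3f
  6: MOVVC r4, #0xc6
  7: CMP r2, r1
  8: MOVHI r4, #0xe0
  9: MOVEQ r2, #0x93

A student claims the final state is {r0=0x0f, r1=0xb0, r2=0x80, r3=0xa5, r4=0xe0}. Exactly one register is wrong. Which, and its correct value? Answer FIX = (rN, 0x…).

0: ✓ CMP  NZCV=1000
1: ✓ SUBVC  r1←0xb0
2: ✓ MOVVC  r0←0x0f
3: · SUBEQ
4: ✓ CMP  NZCV=1000
5: ✓ ADDLT  r4←0xe4
6: ✓ MOVVC  r4←0xc6
7: ✓ CMP  NZCV=0010
8: ✓ MOVHI  r4←0xe0
9: · MOVEQ

FIX = (r2, 0xdf)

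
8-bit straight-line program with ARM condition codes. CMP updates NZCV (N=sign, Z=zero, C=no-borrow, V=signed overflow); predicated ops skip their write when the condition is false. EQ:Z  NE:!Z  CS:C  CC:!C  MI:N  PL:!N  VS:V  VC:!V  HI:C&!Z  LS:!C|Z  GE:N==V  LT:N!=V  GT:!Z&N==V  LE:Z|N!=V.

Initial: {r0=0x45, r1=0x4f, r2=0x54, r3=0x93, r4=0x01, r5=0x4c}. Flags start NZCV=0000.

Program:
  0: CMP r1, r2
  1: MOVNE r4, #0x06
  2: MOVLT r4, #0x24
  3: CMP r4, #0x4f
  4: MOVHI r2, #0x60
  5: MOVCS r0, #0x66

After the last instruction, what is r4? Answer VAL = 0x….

0: ✓ CMP  NZCV=1000
1: ✓ MOVNE  r4←0x06
2: ✓ MOVLT  r4←0x24
3: ✓ CMP  NZCV=1000
4: · MOVHI
5: · MOVCS

VAL = 0x24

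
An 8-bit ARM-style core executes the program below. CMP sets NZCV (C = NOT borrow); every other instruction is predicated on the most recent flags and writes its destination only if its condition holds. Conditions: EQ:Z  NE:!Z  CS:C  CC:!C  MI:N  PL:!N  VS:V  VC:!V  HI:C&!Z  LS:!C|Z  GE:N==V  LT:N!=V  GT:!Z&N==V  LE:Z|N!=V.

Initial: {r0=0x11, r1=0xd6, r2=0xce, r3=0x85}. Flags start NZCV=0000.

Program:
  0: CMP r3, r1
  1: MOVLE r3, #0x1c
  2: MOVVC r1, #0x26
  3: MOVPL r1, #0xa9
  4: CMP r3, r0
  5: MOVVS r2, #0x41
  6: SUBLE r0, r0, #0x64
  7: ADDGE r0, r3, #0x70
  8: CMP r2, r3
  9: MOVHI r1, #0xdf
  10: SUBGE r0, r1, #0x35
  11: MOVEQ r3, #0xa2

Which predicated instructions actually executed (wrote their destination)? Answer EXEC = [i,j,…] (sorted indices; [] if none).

0: ✓ CMP  NZCV=1000
1: ✓ MOVLE  r3←0x1c
2: ✓ MOVVC  r1←0x26
3: · MOVPL
4: ✓ CMP  NZCV=0010
5: · MOVVS
6: · SUBLE
7: ✓ ADDGE  r0←0x8c
8: ✓ CMP  NZCV=1010
9: ✓ MOVHI  r1←0xdf
10: · SUBGE
11: · MOVEQ

EXEC = [1,2,7,9]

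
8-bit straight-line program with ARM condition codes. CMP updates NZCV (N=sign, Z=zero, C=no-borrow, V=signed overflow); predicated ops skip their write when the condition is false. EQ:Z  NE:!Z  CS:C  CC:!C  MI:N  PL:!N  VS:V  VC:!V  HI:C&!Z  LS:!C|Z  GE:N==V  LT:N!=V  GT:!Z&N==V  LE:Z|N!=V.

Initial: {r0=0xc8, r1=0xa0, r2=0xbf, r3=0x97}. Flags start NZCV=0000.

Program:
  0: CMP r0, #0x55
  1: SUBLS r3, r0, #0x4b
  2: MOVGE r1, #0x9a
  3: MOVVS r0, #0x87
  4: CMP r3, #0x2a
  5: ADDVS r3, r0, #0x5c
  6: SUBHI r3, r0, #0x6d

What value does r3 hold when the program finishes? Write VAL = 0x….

VAL = 0x1a

0: ✓ CMP  NZCV=0011
1: · SUBLS
2: · MOVGE
3: ✓ MOVVS  r0←0x87
4: ✓ CMP  NZCV=0011
5: ✓ ADDVS  r3←0xe3
6: ✓ SUBHI  r3←0x1a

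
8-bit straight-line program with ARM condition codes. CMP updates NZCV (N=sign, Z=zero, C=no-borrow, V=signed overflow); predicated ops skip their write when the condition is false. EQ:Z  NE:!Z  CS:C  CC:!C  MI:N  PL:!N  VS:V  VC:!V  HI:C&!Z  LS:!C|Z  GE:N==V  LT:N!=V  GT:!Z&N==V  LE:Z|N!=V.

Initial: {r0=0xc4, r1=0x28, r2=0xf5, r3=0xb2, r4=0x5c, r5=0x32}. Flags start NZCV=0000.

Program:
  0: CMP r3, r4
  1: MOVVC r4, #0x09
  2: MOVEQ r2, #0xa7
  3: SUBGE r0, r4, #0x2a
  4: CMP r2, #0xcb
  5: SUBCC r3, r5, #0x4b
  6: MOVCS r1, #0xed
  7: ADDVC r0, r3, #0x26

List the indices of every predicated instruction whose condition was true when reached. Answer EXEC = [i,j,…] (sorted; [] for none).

[0] flags=0011 → (cmp)
[1] flags=0011 VC?F → skip
[2] flags=0011 EQ?F → skip
[3] flags=0011 GE?F → skip
[4] flags=0010 → (cmp)
[5] flags=0010 CC?F → skip
[6] flags=0010 CS?T → r1=0xed
[7] flags=0010 VC?T → r0=0xd8

EXEC = [6,7]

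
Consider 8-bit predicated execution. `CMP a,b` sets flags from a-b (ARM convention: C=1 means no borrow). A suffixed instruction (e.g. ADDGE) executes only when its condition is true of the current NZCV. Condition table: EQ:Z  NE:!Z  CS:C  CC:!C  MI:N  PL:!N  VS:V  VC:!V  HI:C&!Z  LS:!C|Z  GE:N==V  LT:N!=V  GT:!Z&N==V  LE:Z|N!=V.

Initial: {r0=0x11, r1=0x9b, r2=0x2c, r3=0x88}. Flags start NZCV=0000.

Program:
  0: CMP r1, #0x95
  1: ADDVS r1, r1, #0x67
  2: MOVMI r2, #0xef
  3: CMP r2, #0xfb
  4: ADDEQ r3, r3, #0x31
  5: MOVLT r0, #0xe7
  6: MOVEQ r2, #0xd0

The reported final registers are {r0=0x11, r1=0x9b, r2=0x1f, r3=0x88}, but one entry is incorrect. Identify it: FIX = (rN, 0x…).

[0] flags=0010 → (cmp)
[1] flags=0010 VS?F → skip
[2] flags=0010 MI?F → skip
[3] flags=0000 → (cmp)
[4] flags=0000 EQ?F → skip
[5] flags=0000 LT?F → skip
[6] flags=0000 EQ?F → skip

FIX = (r2, 0x2c)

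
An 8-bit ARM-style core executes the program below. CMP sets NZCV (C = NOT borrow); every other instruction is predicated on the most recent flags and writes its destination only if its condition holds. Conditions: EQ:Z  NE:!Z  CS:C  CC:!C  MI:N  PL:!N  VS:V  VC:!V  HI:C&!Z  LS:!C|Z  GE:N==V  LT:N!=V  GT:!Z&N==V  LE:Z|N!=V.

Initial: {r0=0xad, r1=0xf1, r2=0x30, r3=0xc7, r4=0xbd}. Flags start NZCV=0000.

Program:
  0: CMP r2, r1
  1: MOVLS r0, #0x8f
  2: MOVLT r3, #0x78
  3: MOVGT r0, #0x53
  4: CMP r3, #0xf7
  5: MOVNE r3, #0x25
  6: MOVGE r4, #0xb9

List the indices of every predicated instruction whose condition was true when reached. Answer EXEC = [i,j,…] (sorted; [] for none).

[0] flags=0000 → (cmp)
[1] flags=0000 LS?T → r0=0x8f
[2] flags=0000 LT?F → skip
[3] flags=0000 GT?T → r0=0x53
[4] flags=1000 → (cmp)
[5] flags=1000 NE?T → r3=0x25
[6] flags=1000 GE?F → skip

EXEC = [1,3,5]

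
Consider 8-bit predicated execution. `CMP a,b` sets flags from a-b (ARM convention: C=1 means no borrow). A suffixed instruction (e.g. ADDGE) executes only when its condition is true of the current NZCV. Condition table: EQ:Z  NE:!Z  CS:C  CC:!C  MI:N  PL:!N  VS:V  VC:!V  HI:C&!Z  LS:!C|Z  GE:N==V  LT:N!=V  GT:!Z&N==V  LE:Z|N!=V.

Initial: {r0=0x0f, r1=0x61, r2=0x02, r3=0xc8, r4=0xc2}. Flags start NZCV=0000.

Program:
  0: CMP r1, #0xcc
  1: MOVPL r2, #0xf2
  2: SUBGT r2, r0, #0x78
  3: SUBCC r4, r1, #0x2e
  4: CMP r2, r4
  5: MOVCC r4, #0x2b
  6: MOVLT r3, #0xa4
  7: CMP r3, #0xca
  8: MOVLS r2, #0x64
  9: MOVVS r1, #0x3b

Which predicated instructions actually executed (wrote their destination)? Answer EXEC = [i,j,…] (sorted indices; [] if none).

0: ✓ CMP  NZCV=1001
1: · MOVPL
2: ✓ SUBGT  r2←0x97
3: ✓ SUBCC  r4←0x33
4: ✓ CMP  NZCV=0011
5: · MOVCC
6: ✓ MOVLT  r3←0xa4
7: ✓ CMP  NZCV=1000
8: ✓ MOVLS  r2←0x64
9: · MOVVS

EXEC = [2,3,6,8]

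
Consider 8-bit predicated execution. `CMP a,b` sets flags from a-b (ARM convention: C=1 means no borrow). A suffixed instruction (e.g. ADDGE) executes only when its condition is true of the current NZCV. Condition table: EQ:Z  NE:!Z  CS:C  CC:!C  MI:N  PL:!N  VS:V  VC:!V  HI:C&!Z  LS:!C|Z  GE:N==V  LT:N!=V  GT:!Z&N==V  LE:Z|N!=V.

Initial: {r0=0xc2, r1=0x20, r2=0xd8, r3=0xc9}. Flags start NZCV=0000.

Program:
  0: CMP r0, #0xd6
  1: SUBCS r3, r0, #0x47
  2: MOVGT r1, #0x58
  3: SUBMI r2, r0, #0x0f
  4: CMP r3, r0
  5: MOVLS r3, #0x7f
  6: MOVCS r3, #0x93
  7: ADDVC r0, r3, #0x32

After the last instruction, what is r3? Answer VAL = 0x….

VAL = 0x93

0: ✓ CMP  NZCV=1000
1: · SUBCS
2: · MOVGT
3: ✓ SUBMI  r2←0xb3
4: ✓ CMP  NZCV=0010
5: · MOVLS
6: ✓ MOVCS  r3←0x93
7: ✓ ADDVC  r0←0xc5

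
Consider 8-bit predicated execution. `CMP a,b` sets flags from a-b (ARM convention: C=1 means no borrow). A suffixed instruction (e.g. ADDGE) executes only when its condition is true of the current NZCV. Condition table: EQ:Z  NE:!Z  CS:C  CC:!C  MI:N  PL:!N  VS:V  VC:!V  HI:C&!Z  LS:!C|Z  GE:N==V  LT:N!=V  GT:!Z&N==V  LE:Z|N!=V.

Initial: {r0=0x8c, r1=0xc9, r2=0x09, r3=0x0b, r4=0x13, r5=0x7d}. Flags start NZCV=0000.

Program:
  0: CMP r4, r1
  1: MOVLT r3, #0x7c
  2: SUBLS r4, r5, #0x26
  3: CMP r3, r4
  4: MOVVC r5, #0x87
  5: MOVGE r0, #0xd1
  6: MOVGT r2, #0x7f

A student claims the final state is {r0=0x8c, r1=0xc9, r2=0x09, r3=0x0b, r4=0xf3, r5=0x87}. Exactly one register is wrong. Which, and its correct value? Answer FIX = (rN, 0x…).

0: ✓ CMP  NZCV=0000
1: · MOVLT
2: ✓ SUBLS  r4←0x57
3: ✓ CMP  NZCV=1000
4: ✓ MOVVC  r5←0x87
5: · MOVGE
6: · MOVGT

FIX = (r4, 0x57)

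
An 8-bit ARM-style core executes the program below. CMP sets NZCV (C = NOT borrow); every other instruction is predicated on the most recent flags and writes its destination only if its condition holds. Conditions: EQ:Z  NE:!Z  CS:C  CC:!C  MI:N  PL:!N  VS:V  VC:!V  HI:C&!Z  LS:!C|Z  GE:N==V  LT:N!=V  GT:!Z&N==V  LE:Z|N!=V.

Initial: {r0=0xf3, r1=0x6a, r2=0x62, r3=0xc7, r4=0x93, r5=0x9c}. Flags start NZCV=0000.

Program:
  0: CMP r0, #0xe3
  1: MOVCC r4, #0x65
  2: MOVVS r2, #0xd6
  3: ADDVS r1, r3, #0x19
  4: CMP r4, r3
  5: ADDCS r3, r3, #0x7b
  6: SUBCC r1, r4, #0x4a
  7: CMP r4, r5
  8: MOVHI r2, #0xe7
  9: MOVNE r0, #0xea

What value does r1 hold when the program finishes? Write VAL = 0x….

0: ✓ CMP  NZCV=0010
1: · MOVCC
2: · MOVVS
3: · ADDVS
4: ✓ CMP  NZCV=1000
5: · ADDCS
6: ✓ SUBCC  r1←0x49
7: ✓ CMP  NZCV=1000
8: · MOVHI
9: ✓ MOVNE  r0←0xea

VAL = 0x49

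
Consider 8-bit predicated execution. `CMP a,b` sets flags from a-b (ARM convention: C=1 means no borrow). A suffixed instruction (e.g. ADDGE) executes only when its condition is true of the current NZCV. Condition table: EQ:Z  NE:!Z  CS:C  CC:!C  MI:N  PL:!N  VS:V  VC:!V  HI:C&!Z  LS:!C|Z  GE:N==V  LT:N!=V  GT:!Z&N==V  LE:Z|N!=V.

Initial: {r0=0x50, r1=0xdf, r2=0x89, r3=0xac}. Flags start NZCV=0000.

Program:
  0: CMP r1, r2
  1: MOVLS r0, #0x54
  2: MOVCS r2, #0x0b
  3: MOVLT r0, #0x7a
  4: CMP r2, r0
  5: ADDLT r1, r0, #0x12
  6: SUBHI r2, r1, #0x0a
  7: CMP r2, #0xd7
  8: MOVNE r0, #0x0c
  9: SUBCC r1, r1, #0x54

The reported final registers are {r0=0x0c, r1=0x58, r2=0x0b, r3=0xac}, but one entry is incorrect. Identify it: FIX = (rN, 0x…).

[0] flags=0010 → (cmp)
[1] flags=0010 LS?F → skip
[2] flags=0010 CS?T → r2=0x0b
[3] flags=0010 LT?F → skip
[4] flags=1000 → (cmp)
[5] flags=1000 LT?T → r1=0x62
[6] flags=1000 HI?F → skip
[7] flags=0000 → (cmp)
[8] flags=0000 NE?T → r0=0x0c
[9] flags=0000 CC?T → r1=0x0e

FIX = (r1, 0x0e)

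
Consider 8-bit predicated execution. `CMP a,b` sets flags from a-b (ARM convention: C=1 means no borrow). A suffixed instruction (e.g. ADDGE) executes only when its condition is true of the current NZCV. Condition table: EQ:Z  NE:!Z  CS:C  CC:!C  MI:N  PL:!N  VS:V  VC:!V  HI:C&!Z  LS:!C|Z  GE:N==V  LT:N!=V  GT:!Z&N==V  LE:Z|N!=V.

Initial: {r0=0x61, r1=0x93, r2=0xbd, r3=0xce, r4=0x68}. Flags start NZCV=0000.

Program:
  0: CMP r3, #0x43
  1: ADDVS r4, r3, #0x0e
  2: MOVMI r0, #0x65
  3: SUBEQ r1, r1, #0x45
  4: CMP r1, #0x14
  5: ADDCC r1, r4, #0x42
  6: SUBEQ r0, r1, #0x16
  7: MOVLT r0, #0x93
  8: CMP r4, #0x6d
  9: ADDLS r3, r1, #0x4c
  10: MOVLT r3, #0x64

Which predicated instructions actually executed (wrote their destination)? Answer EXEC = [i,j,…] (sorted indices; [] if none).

EXEC = [2,7,9,10]

0: ✓ CMP  NZCV=1010
1: · ADDVS
2: ✓ MOVMI  r0←0x65
3: · SUBEQ
4: ✓ CMP  NZCV=0011
5: · ADDCC
6: · SUBEQ
7: ✓ MOVLT  r0←0x93
8: ✓ CMP  NZCV=1000
9: ✓ ADDLS  r3←0xdf
10: ✓ MOVLT  r3←0x64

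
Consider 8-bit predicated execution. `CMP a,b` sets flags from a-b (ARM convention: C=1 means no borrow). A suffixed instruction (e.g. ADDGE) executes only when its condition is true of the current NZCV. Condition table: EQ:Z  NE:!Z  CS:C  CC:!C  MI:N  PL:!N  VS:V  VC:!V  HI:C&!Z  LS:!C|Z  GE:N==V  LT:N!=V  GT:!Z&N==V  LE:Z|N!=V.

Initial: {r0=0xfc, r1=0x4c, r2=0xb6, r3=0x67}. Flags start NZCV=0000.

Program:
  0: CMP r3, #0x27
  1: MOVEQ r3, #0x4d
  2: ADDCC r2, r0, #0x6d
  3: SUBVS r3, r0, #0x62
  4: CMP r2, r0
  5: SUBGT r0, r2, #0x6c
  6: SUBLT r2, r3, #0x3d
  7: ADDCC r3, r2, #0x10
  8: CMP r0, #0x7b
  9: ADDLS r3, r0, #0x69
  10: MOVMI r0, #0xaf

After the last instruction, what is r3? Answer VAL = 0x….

VAL = 0x3a

[0] flags=0010 → (cmp)
[1] flags=0010 EQ?F → skip
[2] flags=0010 CC?F → skip
[3] flags=0010 VS?F → skip
[4] flags=1000 → (cmp)
[5] flags=1000 GT?F → skip
[6] flags=1000 LT?T → r2=0x2a
[7] flags=1000 CC?T → r3=0x3a
[8] flags=1010 → (cmp)
[9] flags=1010 LS?F → skip
[10] flags=1010 MI?T → r0=0xaf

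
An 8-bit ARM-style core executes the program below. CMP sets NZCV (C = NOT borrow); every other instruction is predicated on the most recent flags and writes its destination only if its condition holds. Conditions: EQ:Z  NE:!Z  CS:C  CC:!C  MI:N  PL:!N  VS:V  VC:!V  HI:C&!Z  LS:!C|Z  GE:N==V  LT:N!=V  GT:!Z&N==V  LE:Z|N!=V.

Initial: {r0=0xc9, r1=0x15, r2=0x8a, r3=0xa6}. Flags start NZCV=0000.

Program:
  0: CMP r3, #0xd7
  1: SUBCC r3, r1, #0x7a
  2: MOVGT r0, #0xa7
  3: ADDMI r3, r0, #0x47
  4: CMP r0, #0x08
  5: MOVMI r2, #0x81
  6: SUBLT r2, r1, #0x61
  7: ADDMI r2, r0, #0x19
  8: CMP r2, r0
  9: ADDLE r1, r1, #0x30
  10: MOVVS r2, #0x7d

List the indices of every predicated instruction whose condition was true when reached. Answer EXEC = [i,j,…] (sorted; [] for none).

[0] flags=1000 → (cmp)
[1] flags=1000 CC?T → r3=0x9b
[2] flags=1000 GT?F → skip
[3] flags=1000 MI?T → r3=0x10
[4] flags=1010 → (cmp)
[5] flags=1010 MI?T → r2=0x81
[6] flags=1010 LT?T → r2=0xb4
[7] flags=1010 MI?T → r2=0xe2
[8] flags=0010 → (cmp)
[9] flags=0010 LE?F → skip
[10] flags=0010 VS?F → skip

EXEC = [1,3,5,6,7]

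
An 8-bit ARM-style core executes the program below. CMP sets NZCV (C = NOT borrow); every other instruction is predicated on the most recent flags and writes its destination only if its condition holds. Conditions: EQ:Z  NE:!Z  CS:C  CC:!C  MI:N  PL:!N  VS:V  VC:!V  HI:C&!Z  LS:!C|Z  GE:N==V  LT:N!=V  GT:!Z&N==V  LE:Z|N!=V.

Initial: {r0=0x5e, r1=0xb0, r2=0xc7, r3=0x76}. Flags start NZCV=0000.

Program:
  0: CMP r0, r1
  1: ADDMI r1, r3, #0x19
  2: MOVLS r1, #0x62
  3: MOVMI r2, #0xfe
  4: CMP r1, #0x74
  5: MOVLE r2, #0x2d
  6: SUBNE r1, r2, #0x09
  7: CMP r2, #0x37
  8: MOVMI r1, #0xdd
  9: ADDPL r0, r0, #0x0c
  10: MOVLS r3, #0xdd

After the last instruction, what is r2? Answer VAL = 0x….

VAL = 0x2d

0: ✓ CMP  NZCV=1001
1: ✓ ADDMI  r1←0x8f
2: ✓ MOVLS  r1←0x62
3: ✓ MOVMI  r2←0xfe
4: ✓ CMP  NZCV=1000
5: ✓ MOVLE  r2←0x2d
6: ✓ SUBNE  r1←0x24
7: ✓ CMP  NZCV=1000
8: ✓ MOVMI  r1←0xdd
9: · ADDPL
10: ✓ MOVLS  r3←0xdd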